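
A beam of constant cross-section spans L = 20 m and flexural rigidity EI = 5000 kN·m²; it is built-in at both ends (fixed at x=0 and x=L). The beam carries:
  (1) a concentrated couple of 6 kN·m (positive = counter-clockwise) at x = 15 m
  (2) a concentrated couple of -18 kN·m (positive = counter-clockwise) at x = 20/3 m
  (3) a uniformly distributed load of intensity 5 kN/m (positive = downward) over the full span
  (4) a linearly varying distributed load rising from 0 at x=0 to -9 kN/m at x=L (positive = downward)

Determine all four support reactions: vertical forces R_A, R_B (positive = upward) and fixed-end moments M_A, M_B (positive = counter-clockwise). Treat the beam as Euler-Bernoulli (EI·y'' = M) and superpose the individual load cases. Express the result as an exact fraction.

Load 1 — applied couple M₀=6 kN·m at a=15 m (b=L-a=5):
  R_A = 6M₀ab/L³ = 6·6·15·5/20³ = 27/80 kN
  M_A = M₀b(2a-b)/L² = 6·5·(2·15-5)/20² = 15/8 kN·m
  R_B = -6M₀ab/L³ = -6·6·15·5/20³ = -27/80 kN
  M_B = M₀a(2b-a)/L² = 6·15·(2·5-15)/20² = -9/8 kN·m
Load 2 — applied couple M₀=-18 kN·m at a=20/3 m (b=L-a=40/3):
  R_A = 6M₀ab/L³ = 6·(-18)·(20/3)·(40/3)/20³ = -6/5 kN
  M_A = M₀b(2a-b)/L² = (-18)·(40/3)·(2·(20/3)-(40/3))/20² = 0 kN·m
  R_B = -6M₀ab/L³ = -6·(-18)·(20/3)·(40/3)/20³ = 6/5 kN
  M_B = M₀a(2b-a)/L² = (-18)·(20/3)·(2·(40/3)-(20/3))/20² = -6 kN·m
Load 3 — uniform load w=5 kN/m over full span:
  R_A = wL/2 = 5·20/2 = 50 kN
  M_A = wL²/12 = 5·20²/12 = 500/3 kN·m
  R_B = wL/2 = 5·20/2 = 50 kN
  M_B = -wL²/12 = -5·20²/12 = -500/3 kN·m
Load 4 — triangular load w₀=-9 kN/m (0→w₀ over full span):
  R_A = 3w₀L/20 = 3·(-9)·20/20 = -27 kN
  M_A = w₀L²/30 = (-9)·20²/30 = -120 kN·m
  R_B = 7w₀L/20 = 7·(-9)·20/20 = -63 kN
  M_B = -w₀L²/20 = -(-9)·20²/20 = 180 kN·m
Superposition: R_A = 1771/80 kN, M_A = 1165/24 kN·m, R_B = -971/80 kN, M_B = 149/24 kN·m

R_A = 1771/80 kN, M_A = 1165/24 kN·m, R_B = -971/80 kN, M_B = 149/24 kN·m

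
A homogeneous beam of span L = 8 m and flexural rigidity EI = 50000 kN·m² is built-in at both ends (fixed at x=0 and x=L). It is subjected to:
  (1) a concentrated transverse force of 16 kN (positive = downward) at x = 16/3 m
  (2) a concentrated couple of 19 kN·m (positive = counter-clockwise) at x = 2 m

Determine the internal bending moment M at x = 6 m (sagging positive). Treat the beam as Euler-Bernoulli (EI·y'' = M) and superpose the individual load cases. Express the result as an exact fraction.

M(6) = 4609/864 kN·m

Load 1 — point force P=16 kN at a=16/3 m (b=L-a=8/3):
  M_1 = Pa²(a+3b)(L-x)/L³ - Pa²b/L²  [x>a] = 16·(16/3)²·((16/3)+3·(8/3))·(8-6)/8³ - 16·(16/3)²·(8/3)/8² = 128/27 kN·m
Load 2 — applied couple M₀=19 kN·m at a=2 m (b=L-a=6):
  M_2 = R_Ax - M_A - M₀  [x>a] with R_A=171/64, M_A=-57/16 = (171/64)·6 - (-57/16) - 19 = 19/32 kN·m
Superposition: M = Σ M_i = 4609/864 kN·m ≈ 5.334491 kN·m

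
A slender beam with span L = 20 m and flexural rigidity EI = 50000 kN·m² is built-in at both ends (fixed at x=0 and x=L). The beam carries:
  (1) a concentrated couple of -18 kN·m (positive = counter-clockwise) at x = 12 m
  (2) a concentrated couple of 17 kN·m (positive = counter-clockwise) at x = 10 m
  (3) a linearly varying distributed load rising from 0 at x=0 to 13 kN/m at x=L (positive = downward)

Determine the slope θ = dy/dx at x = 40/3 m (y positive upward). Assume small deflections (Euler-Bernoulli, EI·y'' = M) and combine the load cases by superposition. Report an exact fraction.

θ(40/3) = 43313/7593750 rad

Load 1 — applied couple M₀=-18 kN·m at a=12 m (b=L-a=8):
  θ_1 = (R_Ax²/2 - M_Ax - M₀(x-a))/EI  [x>a] with R_A=-162/125, M_A=-144/25 = ((-162/125)·(40/3)²/2 - (-144/25)·(40/3) - (-18)·((40/3)-12))/50000 = -9/31250 rad
Load 2 — applied couple M₀=17 kN·m at a=10 m (b=L-a=10):
  θ_2 = (R_Ax²/2 - M_Ax - M₀(x-a))/EI  [x>a] with R_A=51/40, M_A=17/4 = ((51/40)·(40/3)²/2 - (17/4)·(40/3) - 17·((40/3)-10))/50000 = 0 rad
Load 3 — triangular load w₀=13 kN/m (0→w₀ over full span):
  θ_3 = -w₀(2x(L-x)(L-2x)(x+2L)+x²(L-x)²)/(120LEI) = -13·(2·(40/3)·(20-(40/3))·(20-2·(40/3))·((40/3)+2·20)+(40/3)²·(20-(40/3))²)/(120·20·50000) = 182/30375 rad
Superposition: θ = Σ θ_i = 43313/7593750 rad ≈ 0.005704 rad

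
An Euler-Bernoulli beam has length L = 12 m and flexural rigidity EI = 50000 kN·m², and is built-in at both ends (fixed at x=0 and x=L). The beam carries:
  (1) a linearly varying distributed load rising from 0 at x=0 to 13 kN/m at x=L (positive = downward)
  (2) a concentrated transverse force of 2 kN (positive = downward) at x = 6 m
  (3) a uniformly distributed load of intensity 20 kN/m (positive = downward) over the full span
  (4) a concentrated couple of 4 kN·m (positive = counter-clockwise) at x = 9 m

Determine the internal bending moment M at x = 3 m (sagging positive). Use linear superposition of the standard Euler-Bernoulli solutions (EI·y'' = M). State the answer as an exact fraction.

Load 1 — triangular load w₀=13 kN/m (0→w₀ over full span):
  M_1 = 3w₀Lx/20 - w₀L²/30 - w₀x³/(6L) = 3·13·12·3/20 - 13·12²/30 - 13·3³/(6·12) = 117/40 kN·m
Load 2 — point force P=2 kN at a=6 m (b=L-a=6):
  M_2 = Pb²(3a+b)x/L³ - Pab²/L²  [x≤a] = 2·6²·(3·6+6)·3/12³ - 2·6·6²/12² = 0 kN·m
Load 3 — uniform load w=20 kN/m over full span:
  M_3 = wLx/2 - wL²/12 - wx²/2 = 20·12·3/2 - 20·12²/12 - 20·3²/2 = 30 kN·m
Load 4 — applied couple M₀=4 kN·m at a=9 m (b=L-a=3):
  M_4 = R_Ax - M_A  [x≤a] with R_A=3/8, M_A=5/4 = (3/8)·3 - (5/4) = -1/8 kN·m
Superposition: M = Σ M_i = 164/5 kN·m ≈ 32.800000 kN·m

M(3) = 164/5 kN·m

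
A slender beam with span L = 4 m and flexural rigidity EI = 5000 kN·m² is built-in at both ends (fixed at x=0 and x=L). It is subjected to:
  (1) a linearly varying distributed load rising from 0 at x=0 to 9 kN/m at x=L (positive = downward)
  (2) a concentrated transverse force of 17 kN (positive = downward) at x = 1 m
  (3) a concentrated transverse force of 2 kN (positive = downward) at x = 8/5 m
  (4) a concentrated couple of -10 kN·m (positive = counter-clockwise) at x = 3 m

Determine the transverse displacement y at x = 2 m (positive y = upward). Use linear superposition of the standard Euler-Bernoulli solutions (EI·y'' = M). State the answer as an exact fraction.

y(2) = -737/937500 m

Load 1 — triangular load w₀=9 kN/m (0→w₀ over full span):
  y_1 = -w₀x²(L-x)²(x+2L)/(120LEI) = -9·2²·(4-2)²·(2+2·4)/(120·4·5000) = -3/5000 m
Load 2 — point force P=17 kN at a=1 m (b=L-a=3):
  y_2 = -Pa²(L-x)²(3bL-(3b+a)(L-x))/(6L³EI)  [x>a] = -17·1²·(4-2)²·(3·3·4-(3·3+1)·(4-2))/(6·4³·5000) = -17/30000 m
Load 3 — point force P=2 kN at a=8/5 m (b=L-a=12/5):
  y_3 = -Pa²(L-x)²(3bL-(3b+a)(L-x))/(6L³EI)  [x>a] = -2·(8/5)²·(4-2)²·(3·(12/5)·4-(3·(12/5)+(8/5))·(4-2))/(6·4³·5000) = -28/234375 m
Load 4 — applied couple M₀=-10 kN·m at a=3 m (b=L-a=1):
  y_4 = (R_Ax³/6 - M_Ax²/2)/EI  [x≤a] with R_A=-45/16, M_A=-25/8 = ((-45/16)·2³/6 - (-25/8)·2²/2)/5000 = 1/2000 m
Superposition: y = Σ y_i = -737/937500 m ≈ -0.000786 m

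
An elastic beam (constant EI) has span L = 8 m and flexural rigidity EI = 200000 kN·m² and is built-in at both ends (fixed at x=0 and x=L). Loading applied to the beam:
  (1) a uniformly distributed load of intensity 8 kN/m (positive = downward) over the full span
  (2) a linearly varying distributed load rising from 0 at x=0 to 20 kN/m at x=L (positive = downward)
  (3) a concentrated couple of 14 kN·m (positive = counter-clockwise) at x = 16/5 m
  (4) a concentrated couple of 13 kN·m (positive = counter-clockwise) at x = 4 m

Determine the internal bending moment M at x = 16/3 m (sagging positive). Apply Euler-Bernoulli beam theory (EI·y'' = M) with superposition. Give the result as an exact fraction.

M(16/3) = 249931/8100 kN·m

Load 1 — uniform load w=8 kN/m over full span:
  M_1 = wLx/2 - wL²/12 - wx²/2 = 8·8·(16/3)/2 - 8·8²/12 - 8·(16/3)²/2 = 128/9 kN·m
Load 2 — triangular load w₀=20 kN/m (0→w₀ over full span):
  M_2 = 3w₀Lx/20 - w₀L²/30 - w₀x³/(6L) = 3·20·8·(16/3)/20 - 20·8²/30 - 20·(16/3)³/(6·8) = 1792/81 kN·m
Load 3 — applied couple M₀=14 kN·m at a=16/5 m (b=L-a=24/5):
  M_3 = R_Ax - M_A - M₀  [x>a] with R_A=63/25, M_A=42/25 = (63/25)·(16/3) - (42/25) - 14 = -56/25 kN·m
Load 4 — applied couple M₀=13 kN·m at a=4 m (b=L-a=4):
  M_4 = R_Ax - M_A - M₀  [x>a] with R_A=39/16, M_A=13/4 = (39/16)·(16/3) - (13/4) - 13 = -13/4 kN·m
Superposition: M = Σ M_i = 249931/8100 kN·m ≈ 30.855679 kN·m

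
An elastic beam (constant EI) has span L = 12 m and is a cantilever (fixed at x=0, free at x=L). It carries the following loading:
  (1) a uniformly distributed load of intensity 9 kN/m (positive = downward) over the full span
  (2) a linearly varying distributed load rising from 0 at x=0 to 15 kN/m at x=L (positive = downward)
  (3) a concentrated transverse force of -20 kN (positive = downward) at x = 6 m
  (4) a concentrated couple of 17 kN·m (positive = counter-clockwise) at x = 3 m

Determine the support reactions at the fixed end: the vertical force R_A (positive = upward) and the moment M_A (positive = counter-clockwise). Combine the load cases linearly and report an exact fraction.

Load 1 — uniform load w=9 kN/m over full span:
  R_A = wL = 9·12 = 108 kN
  M_A = wL²/2 = 9·12²/2 = 648 kN·m
Load 2 — triangular load w₀=15 kN/m (0→w₀ over full span):
  R_A = w₀L/2 = 15·12/2 = 90 kN
  M_A = w₀L²/3 = 15·12²/3 = 720 kN·m
Load 3 — point force P=-20 kN at a=6 m (b=L-a=6):
  R_A = P = (-20) = -20 kN
  M_A = Pa = (-20)·6 = -120 kN·m
Load 4 — applied couple M₀=17 kN·m at a=3 m (b=L-a=9):
  R_A = 0 kN
  M_A = -M₀ = -17 kN·m
Superposition: R_A = 178 kN, M_A = 1231 kN·m

R_A = 178 kN, M_A = 1231 kN·m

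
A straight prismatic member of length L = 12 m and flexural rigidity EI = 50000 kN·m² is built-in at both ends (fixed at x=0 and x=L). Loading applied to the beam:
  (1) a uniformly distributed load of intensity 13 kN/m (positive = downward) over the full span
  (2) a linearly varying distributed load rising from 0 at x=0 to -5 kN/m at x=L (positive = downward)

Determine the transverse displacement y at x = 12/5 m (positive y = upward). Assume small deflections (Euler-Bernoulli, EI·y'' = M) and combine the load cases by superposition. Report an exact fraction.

y(12/5) = -46656/9765625 m

Load 1 — uniform load w=13 kN/m over full span:
  y_1 = -wx²(L-x)²/(24EI) = -13·(12/5)²·(12-(12/5))²/(24·50000) = -11232/1953125 m
Load 2 — triangular load w₀=-5 kN/m (0→w₀ over full span):
  y_2 = -w₀x²(L-x)²(x+2L)/(120LEI) = -(-5)·(12/5)²·(12-(12/5))²·((12/5)+2·12)/(120·12·50000) = 9504/9765625 m
Superposition: y = Σ y_i = -46656/9765625 m ≈ -0.004778 m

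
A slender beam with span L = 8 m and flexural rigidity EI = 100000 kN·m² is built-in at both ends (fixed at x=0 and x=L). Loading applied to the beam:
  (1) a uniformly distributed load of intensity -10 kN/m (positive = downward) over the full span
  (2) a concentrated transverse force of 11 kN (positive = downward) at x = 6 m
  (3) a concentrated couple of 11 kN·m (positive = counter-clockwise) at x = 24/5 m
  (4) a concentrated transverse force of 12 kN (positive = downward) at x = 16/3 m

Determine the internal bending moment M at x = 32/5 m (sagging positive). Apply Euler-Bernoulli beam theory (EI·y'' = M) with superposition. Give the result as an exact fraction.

Load 1 — uniform load w=-10 kN/m over full span:
  M_1 = wLx/2 - wL²/12 - wx²/2 = (-10)·8·(32/5)/2 - (-10)·8²/12 - (-10)·(32/5)²/2 = 32/15 kN·m
Load 2 — point force P=11 kN at a=6 m (b=L-a=2):
  M_2 = Pa²(a+3b)(L-x)/L³ - Pa²b/L²  [x>a] = 11·6²·(6+3·2)·(8-(32/5))/8³ - 11·6²·2/8² = 99/40 kN·m
Load 3 — applied couple M₀=11 kN·m at a=24/5 m (b=L-a=16/5):
  M_3 = R_Ax - M_A - M₀  [x>a] with R_A=99/50, M_A=88/25 = (99/50)·(32/5) - (88/25) - 11 = -231/125 kN·m
Load 4 — point force P=12 kN at a=16/3 m (b=L-a=8/3):
  M_4 = Pa²(a+3b)(L-x)/L³ - Pa²b/L²  [x>a] = 12·(16/3)²·((16/3)+3·(8/3))·(8-(32/5))/8³ - 12·(16/3)²·(8/3)/8² = 0 kN·m
Superposition: M = Σ M_i = 8281/3000 kN·m ≈ 2.760333 kN·m

M(32/5) = 8281/3000 kN·m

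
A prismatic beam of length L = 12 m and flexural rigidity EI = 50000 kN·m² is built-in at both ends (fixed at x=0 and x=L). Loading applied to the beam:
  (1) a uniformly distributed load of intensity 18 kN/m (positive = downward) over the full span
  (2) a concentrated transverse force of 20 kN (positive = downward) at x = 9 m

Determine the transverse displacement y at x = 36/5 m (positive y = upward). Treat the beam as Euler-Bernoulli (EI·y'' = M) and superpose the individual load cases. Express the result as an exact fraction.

Load 1 — uniform load w=18 kN/m over full span:
  y_1 = -wx²(L-x)²/(24EI) = -18·(36/5)²·(12-(36/5))²/(24·50000) = -34992/1953125 m
Load 2 — point force P=20 kN at a=9 m (b=L-a=3):
  y_2 = -Pb²x²(3aL-(3a+b)x)/(6L³EI)  [x≤a] = -20·3²·(36/5)²·(3·9·12-(3·9+3)·(36/5))/(6·12³·50000) = -243/125000 m
Superposition: y = Σ y_i = -310311/15625000 m ≈ -0.019860 m

y(36/5) = -310311/15625000 m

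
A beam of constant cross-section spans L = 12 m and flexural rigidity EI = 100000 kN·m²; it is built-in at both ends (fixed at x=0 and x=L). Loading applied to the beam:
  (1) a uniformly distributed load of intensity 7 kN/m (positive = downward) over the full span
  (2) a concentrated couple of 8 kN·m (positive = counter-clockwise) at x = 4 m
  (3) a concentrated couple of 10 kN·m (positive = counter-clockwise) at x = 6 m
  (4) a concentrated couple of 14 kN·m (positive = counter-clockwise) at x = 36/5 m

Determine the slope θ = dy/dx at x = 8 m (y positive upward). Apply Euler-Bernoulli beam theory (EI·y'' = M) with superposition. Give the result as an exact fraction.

θ(8) = 2189/2812500 rad

Load 1 — uniform load w=7 kN/m over full span:
  θ_1 = -wx(L-x)(L-2x)/(12EI) = -7·8·(12-8)·(12-2·8)/(12·100000) = 7/9375 rad
Load 2 — applied couple M₀=8 kN·m at a=4 m (b=L-a=8):
  θ_2 = (R_Ax²/2 - M_Ax - M₀(x-a))/EI  [x>a] with R_A=8/9, M_A=0 = ((8/9)·8²/2 - 0·8 - 8·(8-4))/100000 = -1/28125 rad
Load 3 — applied couple M₀=10 kN·m at a=6 m (b=L-a=6):
  θ_3 = (R_Ax²/2 - M_Ax - M₀(x-a))/EI  [x>a] with R_A=5/4, M_A=5/2 = ((5/4)·8²/2 - (5/2)·8 - 10·(8-6))/100000 = 0 rad
Load 4 — applied couple M₀=14 kN·m at a=36/5 m (b=L-a=24/5):
  θ_4 = (R_Ax²/2 - M_Ax - M₀(x-a))/EI  [x>a] with R_A=42/25, M_A=112/25 = ((42/25)·8²/2 - (112/25)·8 - 14·(8-(36/5)))/100000 = 21/312500 rad
Superposition: θ = Σ θ_i = 2189/2812500 rad ≈ 0.000778 rad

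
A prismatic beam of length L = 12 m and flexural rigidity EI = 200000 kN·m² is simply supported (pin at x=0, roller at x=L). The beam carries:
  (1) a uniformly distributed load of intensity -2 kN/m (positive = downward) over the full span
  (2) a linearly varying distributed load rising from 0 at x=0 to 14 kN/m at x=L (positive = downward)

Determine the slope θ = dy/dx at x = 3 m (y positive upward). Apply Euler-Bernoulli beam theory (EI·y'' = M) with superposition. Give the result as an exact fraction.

Load 1 — uniform load w=-2 kN/m over full span:
  θ_1 = -w(L³-6Lx²+4x³)/(24EI) = -(-2)·(12³-6·12·3²+4·3³)/(24·200000) = 99/200000 rad
Load 2 — triangular load w₀=14 kN/m (0→w₀ over full span):
  θ_2 = -w₀(7L⁴-30L²x²+15x⁴)/(360LEI) = -14·(7·12⁴-30·12²·3²+15·3⁴)/(360·12·200000) = -27867/16000000 rad
Superposition: θ = Σ θ_i = -19947/16000000 rad ≈ -0.001247 rad

θ(3) = -19947/16000000 rad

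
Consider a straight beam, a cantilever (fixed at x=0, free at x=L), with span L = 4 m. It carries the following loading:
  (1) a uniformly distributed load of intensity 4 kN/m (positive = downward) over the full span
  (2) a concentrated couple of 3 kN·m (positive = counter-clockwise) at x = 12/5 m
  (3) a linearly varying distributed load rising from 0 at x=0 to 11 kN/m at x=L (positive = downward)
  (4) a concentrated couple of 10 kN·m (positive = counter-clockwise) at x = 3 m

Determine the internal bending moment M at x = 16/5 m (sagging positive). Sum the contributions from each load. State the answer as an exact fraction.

M(16/5) = -1712/375 kN·m

Load 1 — uniform load w=4 kN/m over full span:
  M_1 = -w(L-x)²/2 = -4·(4-(16/5))²/2 = -32/25 kN·m
Load 2 — applied couple M₀=3 kN·m at a=12/5 m (b=L-a=8/5):
  M_2 = 0  [x>a] = 0 kN·m
Load 3 — triangular load w₀=11 kN/m (0→w₀ over full span):
  M_3 = w₀Lx/2 - w₀L²/3 - w₀x³/(6L) = 11·4·(16/5)/2 - 11·4²/3 - 11·(16/5)³/(6·4) = -1232/375 kN·m
Load 4 — applied couple M₀=10 kN·m at a=3 m (b=L-a=1):
  M_4 = 0  [x>a] = 0 kN·m
Superposition: M = Σ M_i = -1712/375 kN·m ≈ -4.565333 kN·m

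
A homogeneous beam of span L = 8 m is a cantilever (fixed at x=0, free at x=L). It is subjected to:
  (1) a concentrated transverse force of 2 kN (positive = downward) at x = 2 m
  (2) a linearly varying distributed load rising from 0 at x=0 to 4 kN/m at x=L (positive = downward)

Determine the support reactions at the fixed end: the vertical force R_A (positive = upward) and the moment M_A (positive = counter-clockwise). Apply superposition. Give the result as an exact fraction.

R_A = 18 kN, M_A = 268/3 kN·m

Load 1 — point force P=2 kN at a=2 m (b=L-a=6):
  R_A = P = 2 kN
  M_A = Pa = 2·2 = 4 kN·m
Load 2 — triangular load w₀=4 kN/m (0→w₀ over full span):
  R_A = w₀L/2 = 4·8/2 = 16 kN
  M_A = w₀L²/3 = 4·8²/3 = 256/3 kN·m
Superposition: R_A = 18 kN, M_A = 268/3 kN·m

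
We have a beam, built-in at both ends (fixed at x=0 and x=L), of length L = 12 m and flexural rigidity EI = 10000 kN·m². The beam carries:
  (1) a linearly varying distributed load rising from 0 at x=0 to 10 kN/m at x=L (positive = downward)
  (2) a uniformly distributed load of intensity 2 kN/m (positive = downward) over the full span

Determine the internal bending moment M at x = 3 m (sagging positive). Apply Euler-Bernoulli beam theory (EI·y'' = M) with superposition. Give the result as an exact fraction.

Load 1 — triangular load w₀=10 kN/m (0→w₀ over full span):
  M_1 = 3w₀Lx/20 - w₀L²/30 - w₀x³/(6L) = 3·10·12·3/20 - 10·12²/30 - 10·3³/(6·12) = 9/4 kN·m
Load 2 — uniform load w=2 kN/m over full span:
  M_2 = wLx/2 - wL²/12 - wx²/2 = 2·12·3/2 - 2·12²/12 - 2·3²/2 = 3 kN·m
Superposition: M = Σ M_i = 21/4 kN·m ≈ 5.250000 kN·m

M(3) = 21/4 kN·m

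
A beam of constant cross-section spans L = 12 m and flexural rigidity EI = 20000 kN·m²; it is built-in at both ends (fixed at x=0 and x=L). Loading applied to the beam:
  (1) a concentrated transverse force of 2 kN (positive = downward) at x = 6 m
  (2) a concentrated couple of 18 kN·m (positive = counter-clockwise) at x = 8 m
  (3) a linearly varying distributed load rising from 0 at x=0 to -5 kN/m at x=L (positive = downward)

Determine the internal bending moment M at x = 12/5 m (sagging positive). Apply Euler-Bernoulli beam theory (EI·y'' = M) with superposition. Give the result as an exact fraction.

M(12/5) = 39/25 kN·m

Load 1 — point force P=2 kN at a=6 m (b=L-a=6):
  M_1 = Pb²(3a+b)x/L³ - Pab²/L²  [x≤a] = 2·6²·(3·6+6)·(12/5)/12³ - 2·6·6²/12² = -3/5 kN·m
Load 2 — applied couple M₀=18 kN·m at a=8 m (b=L-a=4):
  M_2 = R_Ax - M_A  [x≤a] with R_A=2, M_A=6 = 2·(12/5) - 6 = -6/5 kN·m
Load 3 — triangular load w₀=-5 kN/m (0→w₀ over full span):
  M_3 = 3w₀Lx/20 - w₀L²/30 - w₀x³/(6L) = 3·(-5)·12·(12/5)/20 - (-5)·12²/30 - (-5)·(12/5)³/(6·12) = 84/25 kN·m
Superposition: M = Σ M_i = 39/25 kN·m ≈ 1.560000 kN·m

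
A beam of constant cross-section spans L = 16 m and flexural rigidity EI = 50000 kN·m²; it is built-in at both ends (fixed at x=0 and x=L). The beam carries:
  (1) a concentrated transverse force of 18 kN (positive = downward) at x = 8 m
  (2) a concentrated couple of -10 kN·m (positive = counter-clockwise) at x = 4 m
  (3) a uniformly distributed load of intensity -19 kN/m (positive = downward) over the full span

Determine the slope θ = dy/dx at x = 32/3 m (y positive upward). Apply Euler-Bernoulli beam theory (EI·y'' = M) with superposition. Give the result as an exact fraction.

θ(32/3) = -8297/1012500 rad

Load 1 — point force P=18 kN at a=8 m (b=L-a=8):
  θ_1 = Pa²(L-x)(2bL-(3b+a)(L-x))/(2L³EI)  [x>a] = 18·8²·(16-(32/3))·(2·8·16-(3·8+8)·(16-(32/3)))/(2·16³·50000) = 4/3125 rad
Load 2 — applied couple M₀=-10 kN·m at a=4 m (b=L-a=12):
  θ_2 = (R_Ax²/2 - M_Ax - M₀(x-a))/EI  [x>a] with R_A=-45/64, M_A=15/8 = ((-45/64)·(32/3)²/2 - (15/8)·(32/3) - (-10)·((32/3)-4))/50000 = 1/7500 rad
Load 3 — uniform load w=-19 kN/m over full span:
  θ_3 = -wx(L-x)(L-2x)/(12EI) = -(-19)·(32/3)·(16-(32/3))·(16-2·(32/3))/(12·50000) = -2432/253125 rad
Superposition: θ = Σ θ_i = -8297/1012500 rad ≈ -0.008195 rad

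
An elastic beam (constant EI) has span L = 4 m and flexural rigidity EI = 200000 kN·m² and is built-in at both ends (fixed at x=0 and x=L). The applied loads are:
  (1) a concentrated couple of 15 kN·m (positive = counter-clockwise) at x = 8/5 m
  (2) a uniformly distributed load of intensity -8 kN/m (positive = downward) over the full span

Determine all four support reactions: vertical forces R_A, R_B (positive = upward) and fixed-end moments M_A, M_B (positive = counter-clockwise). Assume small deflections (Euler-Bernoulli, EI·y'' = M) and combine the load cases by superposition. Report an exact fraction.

Load 1 — applied couple M₀=15 kN·m at a=8/5 m (b=L-a=12/5):
  R_A = 6M₀ab/L³ = 6·15·(8/5)·(12/5)/4³ = 27/5 kN
  M_A = M₀b(2a-b)/L² = 15·(12/5)·(2·(8/5)-(12/5))/4² = 9/5 kN·m
  R_B = -6M₀ab/L³ = -6·15·(8/5)·(12/5)/4³ = -27/5 kN
  M_B = M₀a(2b-a)/L² = 15·(8/5)·(2·(12/5)-(8/5))/4² = 24/5 kN·m
Load 2 — uniform load w=-8 kN/m over full span:
  R_A = wL/2 = (-8)·4/2 = -16 kN
  M_A = wL²/12 = (-8)·4²/12 = -32/3 kN·m
  R_B = wL/2 = (-8)·4/2 = -16 kN
  M_B = -wL²/12 = -(-8)·4²/12 = 32/3 kN·m
Superposition: R_A = -53/5 kN, M_A = -133/15 kN·m, R_B = -107/5 kN, M_B = 232/15 kN·m

R_A = -53/5 kN, M_A = -133/15 kN·m, R_B = -107/5 kN, M_B = 232/15 kN·m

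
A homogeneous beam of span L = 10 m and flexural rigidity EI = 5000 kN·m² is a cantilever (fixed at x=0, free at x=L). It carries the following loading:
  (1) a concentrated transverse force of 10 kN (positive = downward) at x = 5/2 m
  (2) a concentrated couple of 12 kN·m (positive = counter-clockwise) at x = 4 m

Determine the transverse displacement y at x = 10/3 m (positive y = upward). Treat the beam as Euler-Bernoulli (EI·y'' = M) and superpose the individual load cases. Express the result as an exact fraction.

y(10/3) = -11/4800 m

Load 1 — point force P=10 kN at a=5/2 m (b=L-a=15/2):
  y_1 = -Pa²(3x-a)/(6EI)  [x>a] = -10·(5/2)²·(3·(10/3)-(5/2))/(6·5000) = -1/64 m
Load 2 — applied couple M₀=12 kN·m at a=4 m (b=L-a=6):
  y_2 = M₀x²/(2EI)  [x≤a] = 12·(10/3)²/(2·5000) = 1/75 m
Superposition: y = Σ y_i = -11/4800 m ≈ -0.002292 m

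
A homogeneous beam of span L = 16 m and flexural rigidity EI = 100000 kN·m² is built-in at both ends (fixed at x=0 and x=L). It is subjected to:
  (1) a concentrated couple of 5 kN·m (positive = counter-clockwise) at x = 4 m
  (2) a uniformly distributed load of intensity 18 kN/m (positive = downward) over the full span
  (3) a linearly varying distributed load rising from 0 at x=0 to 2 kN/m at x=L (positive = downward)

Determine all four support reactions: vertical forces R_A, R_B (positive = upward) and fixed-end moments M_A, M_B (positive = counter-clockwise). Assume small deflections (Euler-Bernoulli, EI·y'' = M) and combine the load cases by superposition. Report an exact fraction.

Load 1 — applied couple M₀=5 kN·m at a=4 m (b=L-a=12):
  R_A = 6M₀ab/L³ = 6·5·4·12/16³ = 45/128 kN
  M_A = M₀b(2a-b)/L² = 5·12·(2·4-12)/16² = -15/16 kN·m
  R_B = -6M₀ab/L³ = -6·5·4·12/16³ = -45/128 kN
  M_B = M₀a(2b-a)/L² = 5·4·(2·12-4)/16² = 25/16 kN·m
Load 2 — uniform load w=18 kN/m over full span:
  R_A = wL/2 = 18·16/2 = 144 kN
  M_A = wL²/12 = 18·16²/12 = 384 kN·m
  R_B = wL/2 = 18·16/2 = 144 kN
  M_B = -wL²/12 = -18·16²/12 = -384 kN·m
Load 3 — triangular load w₀=2 kN/m (0→w₀ over full span):
  R_A = 3w₀L/20 = 3·2·16/20 = 24/5 kN
  M_A = w₀L²/30 = 2·16²/30 = 256/15 kN·m
  R_B = 7w₀L/20 = 7·2·16/20 = 56/5 kN
  M_B = -w₀L²/20 = -2·16²/20 = -128/5 kN·m
Superposition: R_A = 95457/640 kN, M_A = 96031/240 kN·m, R_B = 99103/640 kN, M_B = -32643/80 kN·m

R_A = 95457/640 kN, M_A = 96031/240 kN·m, R_B = 99103/640 kN, M_B = -32643/80 kN·m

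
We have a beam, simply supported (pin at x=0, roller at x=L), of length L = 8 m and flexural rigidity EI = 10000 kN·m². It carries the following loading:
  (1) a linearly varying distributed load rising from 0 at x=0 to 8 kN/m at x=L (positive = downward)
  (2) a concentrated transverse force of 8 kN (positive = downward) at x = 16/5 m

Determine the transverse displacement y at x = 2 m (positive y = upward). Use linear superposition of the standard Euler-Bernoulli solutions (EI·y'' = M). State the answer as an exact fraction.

Load 1 — triangular load w₀=8 kN/m (0→w₀ over full span):
  y_1 = -w₀x(7L⁴-10L²x²+3x⁴)/(360LEI) = -8·2·(7·8⁴-10·8²·2²+3·2⁴)/(360·8·10000) = -109/7500 m
Load 2 — point force P=8 kN at a=16/5 m (b=L-a=24/5):
  y_2 = -Pbx(L²-b²-x²)/(6LEI)  [x≤a] = -8·(24/5)·2·(8²-(24/5)²-2²)/(6·8·10000) = -462/78125 m
Superposition: y = Σ y_i = -19169/937500 m ≈ -0.020447 m

y(2) = -19169/937500 m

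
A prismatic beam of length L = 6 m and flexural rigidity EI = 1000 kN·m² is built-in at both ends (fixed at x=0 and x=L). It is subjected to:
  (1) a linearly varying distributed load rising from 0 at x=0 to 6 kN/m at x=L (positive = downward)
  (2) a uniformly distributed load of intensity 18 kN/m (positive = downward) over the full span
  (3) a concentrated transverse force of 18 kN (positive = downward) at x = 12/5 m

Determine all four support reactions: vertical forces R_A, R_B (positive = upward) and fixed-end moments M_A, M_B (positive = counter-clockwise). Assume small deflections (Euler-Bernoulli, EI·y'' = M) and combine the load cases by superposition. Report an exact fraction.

Load 1 — triangular load w₀=6 kN/m (0→w₀ over full span):
  R_A = 3w₀L/20 = 3·6·6/20 = 27/5 kN
  M_A = w₀L²/30 = 6·6²/30 = 36/5 kN·m
  R_B = 7w₀L/20 = 7·6·6/20 = 63/5 kN
  M_B = -w₀L²/20 = -6·6²/20 = -54/5 kN·m
Load 2 — uniform load w=18 kN/m over full span:
  R_A = wL/2 = 18·6/2 = 54 kN
  M_A = wL²/12 = 18·6²/12 = 54 kN·m
  R_B = wL/2 = 18·6/2 = 54 kN
  M_B = -wL²/12 = -18·6²/12 = -54 kN·m
Load 3 — point force P=18 kN at a=12/5 m (b=L-a=18/5):
  R_A = Pb²(3a+b)/L³ = 18·(18/5)²·(3·(12/5)+(18/5))/6³ = 1458/125 kN
  M_A = Pab²/L² = 18·(12/5)·(18/5)²/6² = 1944/125 kN·m
  R_B = Pa²(a+3b)/L³ = 18·(12/5)²·((12/5)+3·(18/5))/6³ = 792/125 kN
  M_B = -Pa²b/L² = -18·(12/5)²·(18/5)/6² = -1296/125 kN·m
Superposition: R_A = 8883/125 kN, M_A = 9594/125 kN·m, R_B = 9117/125 kN, M_B = -9396/125 kN·m

R_A = 8883/125 kN, M_A = 9594/125 kN·m, R_B = 9117/125 kN, M_B = -9396/125 kN·m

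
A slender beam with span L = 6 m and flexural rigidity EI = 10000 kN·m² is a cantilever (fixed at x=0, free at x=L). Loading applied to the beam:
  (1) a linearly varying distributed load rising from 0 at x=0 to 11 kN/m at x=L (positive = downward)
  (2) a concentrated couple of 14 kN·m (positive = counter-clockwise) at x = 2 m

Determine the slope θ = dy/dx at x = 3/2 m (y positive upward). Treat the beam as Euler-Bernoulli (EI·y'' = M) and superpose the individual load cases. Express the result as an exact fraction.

θ(3/2) = -35907/2560000 rad

Load 1 — triangular load w₀=11 kN/m (0→w₀ over full span):
  θ_1 = (w₀Lx²/4-w₀L²x/3-w₀x⁴/(24L))/EI = (11·6·(3/2)²/4-11·6²·(3/2)/3-11·(3/2)⁴/(24·6))/10000 = -41283/2560000 rad
Load 2 — applied couple M₀=14 kN·m at a=2 m (b=L-a=4):
  θ_2 = M₀x/EI  [x≤a] = 14·(3/2)/10000 = 21/10000 rad
Superposition: θ = Σ θ_i = -35907/2560000 rad ≈ -0.014026 rad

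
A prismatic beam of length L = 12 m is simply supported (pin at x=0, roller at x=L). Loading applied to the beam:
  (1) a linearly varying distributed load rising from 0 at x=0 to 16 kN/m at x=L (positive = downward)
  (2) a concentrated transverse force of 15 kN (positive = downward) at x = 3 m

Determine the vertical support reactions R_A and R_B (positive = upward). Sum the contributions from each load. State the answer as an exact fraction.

R_A = 173/4 kN, R_B = 271/4 kN

Load 1 — triangular load w₀=16 kN/m (0→w₀ over full span):
  R_A = w₀L/6 = 16·12/6 = 32 kN
  R_B = w₀L/3 = 16·12/3 = 64 kN
Load 2 — point force P=15 kN at a=3 m (b=L-a=9):
  R_A = Pb/L = 15·9/12 = 45/4 kN
  R_B = Pa/L = 15·3/12 = 15/4 kN
Superposition: R_A = 173/4 kN, R_B = 271/4 kN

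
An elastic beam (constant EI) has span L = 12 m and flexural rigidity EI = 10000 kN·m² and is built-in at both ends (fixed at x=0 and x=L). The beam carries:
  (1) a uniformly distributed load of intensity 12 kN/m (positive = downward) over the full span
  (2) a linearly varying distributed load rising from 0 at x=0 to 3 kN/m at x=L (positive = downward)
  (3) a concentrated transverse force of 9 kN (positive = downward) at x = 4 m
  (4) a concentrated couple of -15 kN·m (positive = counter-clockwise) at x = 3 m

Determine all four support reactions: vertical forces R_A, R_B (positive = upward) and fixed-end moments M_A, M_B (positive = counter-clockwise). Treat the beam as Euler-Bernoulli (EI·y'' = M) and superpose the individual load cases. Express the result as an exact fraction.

Load 1 — uniform load w=12 kN/m over full span:
  R_A = wL/2 = 12·12/2 = 72 kN
  M_A = wL²/12 = 12·12²/12 = 144 kN·m
  R_B = wL/2 = 12·12/2 = 72 kN
  M_B = -wL²/12 = -12·12²/12 = -144 kN·m
Load 2 — triangular load w₀=3 kN/m (0→w₀ over full span):
  R_A = 3w₀L/20 = 3·3·12/20 = 27/5 kN
  M_A = w₀L²/30 = 3·12²/30 = 72/5 kN·m
  R_B = 7w₀L/20 = 7·3·12/20 = 63/5 kN
  M_B = -w₀L²/20 = -3·12²/20 = -108/5 kN·m
Load 3 — point force P=9 kN at a=4 m (b=L-a=8):
  R_A = Pb²(3a+b)/L³ = 9·8²·(3·4+8)/12³ = 20/3 kN
  M_A = Pab²/L² = 9·4·8²/12² = 16 kN·m
  R_B = Pa²(a+3b)/L³ = 9·4²·(4+3·8)/12³ = 7/3 kN
  M_B = -Pa²b/L² = -9·4²·8/12² = -8 kN·m
Load 4 — applied couple M₀=-15 kN·m at a=3 m (b=L-a=9):
  R_A = 6M₀ab/L³ = 6·(-15)·3·9/12³ = -45/32 kN
  M_A = M₀b(2a-b)/L² = (-15)·9·(2·3-9)/12² = 45/16 kN·m
  R_B = -6M₀ab/L³ = -6·(-15)·3·9/12³ = 45/32 kN
  M_B = M₀a(2b-a)/L² = (-15)·3·(2·9-3)/12² = -75/16 kN·m
Superposition: R_A = 39677/480 kN, M_A = 14177/80 kN·m, R_B = 42403/480 kN, M_B = -14263/80 kN·m

R_A = 39677/480 kN, M_A = 14177/80 kN·m, R_B = 42403/480 kN, M_B = -14263/80 kN·m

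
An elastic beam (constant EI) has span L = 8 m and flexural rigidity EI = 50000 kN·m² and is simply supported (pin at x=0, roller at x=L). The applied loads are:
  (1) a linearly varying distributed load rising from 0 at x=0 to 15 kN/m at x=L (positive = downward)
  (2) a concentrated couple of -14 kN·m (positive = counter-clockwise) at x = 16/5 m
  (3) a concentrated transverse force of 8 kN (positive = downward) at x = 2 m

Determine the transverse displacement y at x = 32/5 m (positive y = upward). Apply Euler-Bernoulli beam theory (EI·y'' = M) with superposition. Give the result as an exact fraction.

Load 1 — triangular load w₀=15 kN/m (0→w₀ over full span):
  y_1 = -w₀x(7L⁴-10L²x²+3x⁴)/(360LEI) = -15·(32/5)·(7·8⁴-10·8²·(32/5)²+3·(32/5)⁴)/(360·8·50000) = -48768/9765625 m
Load 2 — applied couple M₀=-14 kN·m at a=16/5 m (b=L-a=24/5):
  y_2 = (M₀x³/(6L)-M₀(x-a)²/2+C₁x)/EI  [x>a] with C₁=M₀(3b²-L²)/(6L)=-112/75 = ((-14)·(32/5)³/(6·8)-(-14)·((32/5)-(16/5))²/2+(-112/75)·(32/5))/50000 = -112/390625 m
Load 3 — point force P=8 kN at a=2 m (b=L-a=6):
  y_3 = -Pa(L-x)(2Lx-a²-x²)/(6LEI)  [x>a] = -8·2·(8-(32/5))·(2·8·(32/5)-2²-(32/5)²)/(6·8·50000) = -718/1171875 m
Superposition: y = Σ y_i = -172654/29296875 m ≈ -0.005893 m

y(32/5) = -172654/29296875 m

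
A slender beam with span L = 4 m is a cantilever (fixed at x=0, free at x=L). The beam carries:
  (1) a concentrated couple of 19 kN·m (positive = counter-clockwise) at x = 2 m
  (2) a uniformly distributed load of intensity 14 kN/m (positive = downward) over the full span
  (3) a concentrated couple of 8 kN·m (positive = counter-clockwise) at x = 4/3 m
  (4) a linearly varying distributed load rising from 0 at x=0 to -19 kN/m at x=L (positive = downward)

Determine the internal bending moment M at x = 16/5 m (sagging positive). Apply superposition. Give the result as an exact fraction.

Load 1 — applied couple M₀=19 kN·m at a=2 m (b=L-a=2):
  M_1 = 0  [x>a] = 0 kN·m
Load 2 — uniform load w=14 kN/m over full span:
  M_2 = -w(L-x)²/2 = -14·(4-(16/5))²/2 = -112/25 kN·m
Load 3 — applied couple M₀=8 kN·m at a=4/3 m (b=L-a=8/3):
  M_3 = 0  [x>a] = 0 kN·m
Load 4 — triangular load w₀=-19 kN/m (0→w₀ over full span):
  M_4 = w₀Lx/2 - w₀L²/3 - w₀x³/(6L) = (-19)·4·(16/5)/2 - (-19)·4²/3 - (-19)·(16/5)³/(6·4) = 2128/375 kN·m
Superposition: M = Σ M_i = 448/375 kN·m ≈ 1.194667 kN·m

M(16/5) = 448/375 kN·m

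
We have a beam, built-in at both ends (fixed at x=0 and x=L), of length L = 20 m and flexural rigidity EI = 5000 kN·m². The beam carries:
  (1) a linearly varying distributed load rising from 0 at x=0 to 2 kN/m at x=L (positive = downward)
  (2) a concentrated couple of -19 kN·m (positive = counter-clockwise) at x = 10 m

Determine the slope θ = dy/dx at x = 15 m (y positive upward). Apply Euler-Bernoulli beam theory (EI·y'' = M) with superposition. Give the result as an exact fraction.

Load 1 — triangular load w₀=2 kN/m (0→w₀ over full span):
  θ_1 = -w₀(2x(L-x)(L-2x)(x+2L)+x²(L-x)²)/(120LEI) = -2·(2·15·(20-15)·(20-2·15)·(15+2·20)+15²·(20-15)²)/(120·20·5000) = 41/3200 rad
Load 2 — applied couple M₀=-19 kN·m at a=10 m (b=L-a=10):
  θ_2 = (R_Ax²/2 - M_Ax - M₀(x-a))/EI  [x>a] with R_A=-57/40, M_A=-19/4 = ((-57/40)·15²/2 - (-19/4)·15 - (-19)·(15-10))/5000 = 19/16000 rad
Superposition: θ = Σ θ_i = 7/500 rad ≈ 0.014000 rad

θ(15) = 7/500 rad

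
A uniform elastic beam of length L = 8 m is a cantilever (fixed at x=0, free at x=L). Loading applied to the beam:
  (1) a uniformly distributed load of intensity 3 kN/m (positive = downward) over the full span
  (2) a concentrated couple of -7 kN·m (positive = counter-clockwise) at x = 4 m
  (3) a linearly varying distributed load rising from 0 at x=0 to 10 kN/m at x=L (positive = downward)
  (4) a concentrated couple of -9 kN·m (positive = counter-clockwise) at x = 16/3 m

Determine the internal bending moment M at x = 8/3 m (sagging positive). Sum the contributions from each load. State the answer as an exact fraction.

M(8/3) = -13712/81 kN·m

Load 1 — uniform load w=3 kN/m over full span:
  M_1 = -w(L-x)²/2 = -3·(8-(8/3))²/2 = -128/3 kN·m
Load 2 — applied couple M₀=-7 kN·m at a=4 m (b=L-a=4):
  M_2 = M₀  [x≤a] = (-7) = -7 kN·m
Load 3 — triangular load w₀=10 kN/m (0→w₀ over full span):
  M_3 = w₀Lx/2 - w₀L²/3 - w₀x³/(6L) = 10·8·(8/3)/2 - 10·8²/3 - 10·(8/3)³/(6·8) = -8960/81 kN·m
Load 4 — applied couple M₀=-9 kN·m at a=16/3 m (b=L-a=8/3):
  M_4 = M₀  [x≤a] = (-9) = -9 kN·m
Superposition: M = Σ M_i = -13712/81 kN·m ≈ -169.283951 kN·m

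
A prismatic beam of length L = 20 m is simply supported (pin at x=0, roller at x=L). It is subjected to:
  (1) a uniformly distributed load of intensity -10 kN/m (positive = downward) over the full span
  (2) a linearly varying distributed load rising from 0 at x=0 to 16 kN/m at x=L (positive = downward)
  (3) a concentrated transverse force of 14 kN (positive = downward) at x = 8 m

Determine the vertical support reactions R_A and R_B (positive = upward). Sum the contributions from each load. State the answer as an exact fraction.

Load 1 — uniform load w=-10 kN/m over full span:
  R_A = wL/2 = (-10)·20/2 = -100 kN
  R_B = wL/2 = (-10)·20/2 = -100 kN
Load 2 — triangular load w₀=16 kN/m (0→w₀ over full span):
  R_A = w₀L/6 = 16·20/6 = 160/3 kN
  R_B = w₀L/3 = 16·20/3 = 320/3 kN
Load 3 — point force P=14 kN at a=8 m (b=L-a=12):
  R_A = Pb/L = 14·12/20 = 42/5 kN
  R_B = Pa/L = 14·8/20 = 28/5 kN
Superposition: R_A = -574/15 kN, R_B = 184/15 kN

R_A = -574/15 kN, R_B = 184/15 kN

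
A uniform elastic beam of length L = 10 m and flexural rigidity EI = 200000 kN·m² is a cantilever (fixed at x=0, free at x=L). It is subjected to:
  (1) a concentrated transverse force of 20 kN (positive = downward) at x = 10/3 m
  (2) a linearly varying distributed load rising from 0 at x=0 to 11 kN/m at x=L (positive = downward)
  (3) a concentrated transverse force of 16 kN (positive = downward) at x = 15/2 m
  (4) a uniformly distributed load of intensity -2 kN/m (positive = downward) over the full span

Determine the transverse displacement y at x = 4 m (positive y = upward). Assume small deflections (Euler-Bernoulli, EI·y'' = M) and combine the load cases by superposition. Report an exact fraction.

y(4) = -361763/25312500 m

Load 1 — point force P=20 kN at a=10/3 m (b=L-a=20/3):
  y_1 = -Pa²(3x-a)/(6EI)  [x>a] = -20·(10/3)²·(3·4-(10/3))/(6·200000) = -13/8100 m
Load 2 — triangular load w₀=11 kN/m (0→w₀ over full span):
  y_2 = (w₀Lx³/12-w₀L²x²/6-w₀x⁵/(120L))/EI = (11·10·4³/12-11·10²·4²/6-11·4⁵/(120·10))/200000 = -2761/234375 m
Load 3 — point force P=16 kN at a=15/2 m (b=L-a=5/2):
  y_3 = -Px²(3a-x)/(6EI)  [x≤a] = -16·4²·(3·(15/2)-4)/(6·200000) = -37/9375 m
Load 4 — uniform load w=-2 kN/m over full span:
  y_4 = -wx²(x²-4Lx+6L²)/(24EI) = -(-2)·4²·(4²-4·10·4+6·10²)/(24·200000) = 19/6250 m
Superposition: y = Σ y_i = -361763/25312500 m ≈ -0.014292 m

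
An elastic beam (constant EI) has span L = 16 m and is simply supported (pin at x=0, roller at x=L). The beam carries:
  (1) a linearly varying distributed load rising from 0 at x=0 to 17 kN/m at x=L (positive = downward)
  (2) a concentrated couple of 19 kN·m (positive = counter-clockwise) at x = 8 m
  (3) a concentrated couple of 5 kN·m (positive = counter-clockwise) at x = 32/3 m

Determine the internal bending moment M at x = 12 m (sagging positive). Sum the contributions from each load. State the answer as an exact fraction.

Load 1 — triangular load w₀=17 kN/m (0→w₀ over full span):
  M_1 = w₀Lx/6 - w₀x³/(6L) = 17·16·12/6 - 17·12³/(6·16) = 238 kN·m
Load 2 — applied couple M₀=19 kN·m at a=8 m (b=L-a=8):
  M_2 = M₀x/L - M₀  [x>a] = 19·12/16 - 19 = -19/4 kN·m
Load 3 — applied couple M₀=5 kN·m at a=32/3 m (b=L-a=16/3):
  M_3 = M₀x/L - M₀  [x>a] = 5·12/16 - 5 = -5/4 kN·m
Superposition: M = Σ M_i = 232 kN·m ≈ 232.000000 kN·m

M(12) = 232 kN·m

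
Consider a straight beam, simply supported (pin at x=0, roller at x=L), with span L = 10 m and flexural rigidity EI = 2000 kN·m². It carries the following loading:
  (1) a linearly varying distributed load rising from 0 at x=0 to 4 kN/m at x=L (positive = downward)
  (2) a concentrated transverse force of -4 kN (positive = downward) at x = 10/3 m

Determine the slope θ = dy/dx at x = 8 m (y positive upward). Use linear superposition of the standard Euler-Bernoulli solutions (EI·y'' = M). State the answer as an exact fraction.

Load 1 — triangular load w₀=4 kN/m (0→w₀ over full span):
  θ_1 = -w₀(7L⁴-30L²x²+15x⁴)/(360LEI) = -4·(7·10⁴-30·10²·8²+15·8⁴)/(360·10·2000) = 757/22500 rad
Load 2 — point force P=-4 kN at a=10/3 m (b=L-a=20/3):
  θ_2 = -Pa(2L²-6Lx+3x²+a²)/(6LEI)  [x>a] = -(-4)·(10/3)·(2·10²-6·10·8+3·8²+(10/3)²)/(6·10·2000) = -173/20250 rad
Superposition: θ = Σ θ_i = 5083/202500 rad ≈ 0.025101 rad

θ(8) = 5083/202500 rad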